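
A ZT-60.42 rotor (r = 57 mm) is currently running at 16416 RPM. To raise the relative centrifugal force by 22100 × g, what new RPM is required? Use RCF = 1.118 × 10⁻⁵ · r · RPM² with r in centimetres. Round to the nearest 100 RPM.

N₂ ≈ 24800 RPM

r = 57 mm = 5.7 cm
Current RCF = 1.118 × 10⁻⁵ × 5.7 × (16416)² = 1.118 × 10⁻⁵ × 5.7 × 269,485,056 ≈ 17,173.2 × g
Target RCF = 17,173.2 + 22,100 = 39,273.2 × g
N² = 39,273.2 / (6.3726 × 10⁻⁵) = 616,282,208
N ≈ √616,282,208 ≈ 24,825.0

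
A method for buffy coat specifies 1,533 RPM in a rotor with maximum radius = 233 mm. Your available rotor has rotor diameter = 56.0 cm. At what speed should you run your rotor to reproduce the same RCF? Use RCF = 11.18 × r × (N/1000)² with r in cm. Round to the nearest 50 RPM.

Original rotor: r = 233 mm = 23.3 cm
RCF = 11.18 × r × (N/1000)²
RCF_original = 11.18 × 23.3 × (1.533)² = 11.18 × 23.3 × 2.350089 ≈ 612.2 × g
Your rotor: r = 56.0 / 2 = 28 cm
612.2 = 11.18 × 28 × (N/1000)²
(N/1000)² = 612.2 / 313.04 = 1.955661
N = 1000 × √1.955661 ≈ 1,398.4

≈ 1400 RPM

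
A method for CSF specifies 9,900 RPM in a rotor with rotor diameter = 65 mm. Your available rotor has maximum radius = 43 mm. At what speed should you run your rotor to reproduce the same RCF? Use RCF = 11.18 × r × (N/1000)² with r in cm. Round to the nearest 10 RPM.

Original rotor: r = 65 mm / 2 = 32.5 mm = 3.25 cm
RCF = 11.18 × r × (N/1000)²
RCF_original = 11.18 × 3.25 × (9.9)² = 11.18 × 3.25 × 98.01 ≈ 3,561.2 × g
Your rotor: r = 43 mm = 4.3 cm
3,561.2 = 11.18 × 4.3 × (N/1000)²
(N/1000)² = 3,561.2 / 48.074 = 74.07746
N = 1000 × √74.07746 ≈ 8,606.8

8610 RPM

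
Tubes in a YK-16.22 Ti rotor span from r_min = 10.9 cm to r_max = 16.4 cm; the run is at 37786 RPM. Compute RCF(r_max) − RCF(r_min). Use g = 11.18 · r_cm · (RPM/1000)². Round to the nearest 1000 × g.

ΔRCF = 11.18 × (r_max − r_min) × (N/1000)² = 11.18 × 5.5 × 1,427.781796 ≈ 87,794.3

88000 x g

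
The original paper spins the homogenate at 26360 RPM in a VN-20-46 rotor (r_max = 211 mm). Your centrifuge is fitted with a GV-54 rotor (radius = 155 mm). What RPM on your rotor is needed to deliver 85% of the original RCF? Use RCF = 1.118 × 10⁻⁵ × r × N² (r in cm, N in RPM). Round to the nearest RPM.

Original rotor: r = 211 mm = 21.1 cm
RCF = 1.118 × 10⁻⁵ × r × N²
RCF_original = 1.118 × 10⁻⁵ × 21.1 × (26360)² = 1.118 × 10⁻⁵ × 21.1 × 694,849,600 ≈ 163,913.6 × g
Target RCF = 0.85 × 163,913.6 ≈ 139,326.6 × g
Your rotor: r = 155 mm = 15.5 cm
139,326.6 = 1.118 × 10⁻⁵ × 15.5 × N²
N² = 139,326.6 / (17.329 × 10⁻⁵) = 804,008,310
N ≈ √804,008,310 ≈ 28,355.0

28355 RPM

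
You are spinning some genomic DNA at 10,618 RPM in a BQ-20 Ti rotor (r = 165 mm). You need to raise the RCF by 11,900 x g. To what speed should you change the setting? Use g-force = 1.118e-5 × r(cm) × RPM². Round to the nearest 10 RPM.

r = 165 mm = 16.5 cm
Current RCF = 1.118 × 10⁻⁵ × 16.5 × (10618)² = 1.118 × 10⁻⁵ × 16.5 × 112,741,924 ≈ 20,797.5 × g
Target RCF = 20,797.5 + 11,900 = 32,697.5 × g
N² = 32,697.5 / (18.447 × 10⁻⁵) = 177,251,044
N ≈ √177,251,044 ≈ 13,313.6

≈ 13310 RPM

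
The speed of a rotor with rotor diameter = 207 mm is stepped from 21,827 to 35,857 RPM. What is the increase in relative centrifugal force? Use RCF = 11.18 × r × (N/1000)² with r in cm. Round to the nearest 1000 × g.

94000 ×g

r = 207 mm / 2 = 103.5 mm = 10.35 cm
RCF₁ = 11.18 × 10.35 × (21.827)² = 11.18 × 10.35 × 476.417929 ≈ 55,127.7 × g
RCF₂ = 11.18 × 10.35 × (35.857)² = 11.18 × 10.35 × 1,285.724449 ≈ 148,775 × g
Increase = 148,775 − 55,127.7 = 93,647.3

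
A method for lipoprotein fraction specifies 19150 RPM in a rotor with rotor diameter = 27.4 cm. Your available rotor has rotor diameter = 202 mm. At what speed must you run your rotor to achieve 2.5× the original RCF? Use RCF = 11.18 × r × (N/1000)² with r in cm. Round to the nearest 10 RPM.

≈ 35260 RPM

Original rotor: r = 27.4 / 2 = 13.7 cm
RCF = 11.18 × r × (N/1000)²
RCF_original = 11.18 × 13.7 × (19.15)² = 11.18 × 13.7 × 366.7225 ≈ 56,169.4 × g
Target RCF = 2.5 × 56,169.4 ≈ 140,423.5 × g
Your rotor: r = 202 mm / 2 = 101 mm = 10.1 cm
140,423.5 = 11.18 × 10.1 × (N/1000)²
(N/1000)² = 140,423.5 / 112.918 = 1243.588
N = 1000 × √1243.588 ≈ 35,264.5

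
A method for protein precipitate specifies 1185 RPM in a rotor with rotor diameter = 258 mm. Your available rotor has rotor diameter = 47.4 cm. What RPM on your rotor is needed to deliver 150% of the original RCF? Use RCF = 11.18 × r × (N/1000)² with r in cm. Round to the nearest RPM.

≈ 1071 RPM

Original rotor: r = 258 mm / 2 = 129 mm = 12.9 cm
RCF = 11.18 × r × (N/1000)²
RCF_original = 11.18 × 12.9 × (1.185)² = 11.18 × 12.9 × 1.404225 ≈ 202.5 × g
Target RCF = 1.5 × 202.5 ≈ 303.8 × g
Your rotor: r = 47.4 / 2 = 23.7 cm
303.8 = 11.18 × 23.7 × (N/1000)²
(N/1000)² = 303.8 / 264.966 = 1.146562
N = 1000 × √1.146562 ≈ 1,070.8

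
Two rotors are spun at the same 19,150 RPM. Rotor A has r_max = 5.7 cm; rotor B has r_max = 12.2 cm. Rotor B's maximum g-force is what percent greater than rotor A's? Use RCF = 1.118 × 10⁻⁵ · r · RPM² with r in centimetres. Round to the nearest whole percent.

114%

At equal RPM, RCF scales linearly with r: ratio = 12.2 / 5.7 = 2.1404.
So rotor B delivers 114.0% more g-force.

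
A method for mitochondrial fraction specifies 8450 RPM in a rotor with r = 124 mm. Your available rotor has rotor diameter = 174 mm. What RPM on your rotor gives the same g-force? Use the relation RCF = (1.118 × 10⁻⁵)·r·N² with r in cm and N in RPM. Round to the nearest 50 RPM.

Original rotor: r = 124 mm = 12.4 cm
RCF_original = 1.118 × 10⁻⁵ × 12.4 × (8450)² = 1.118 × 10⁻⁵ × 12.4 × 71,402,500 ≈ 9,898.7 × g
Your rotor: r = 174 mm / 2 = 87 mm = 8.7 cm
9,898.7 = 1.118 × 10⁻⁵ × 8.7 × N²
N² = 9,898.7 / (9.7266 × 10⁻⁵) = 101,769,375
N ≈ √101,769,375 ≈ 10,088.1

10100 RPM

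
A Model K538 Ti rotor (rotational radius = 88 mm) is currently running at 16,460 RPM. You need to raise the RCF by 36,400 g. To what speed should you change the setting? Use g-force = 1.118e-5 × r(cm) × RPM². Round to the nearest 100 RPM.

25300 RPM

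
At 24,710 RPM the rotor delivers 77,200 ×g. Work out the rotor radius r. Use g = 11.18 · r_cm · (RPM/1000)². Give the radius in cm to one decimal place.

RCF = 11.18 × r × (N/1000)²
77200 = 11.18 × r × (24.71)²
r = 77200 / (11.18 × 610.5841) = 77200 / 6826.33 ≈ 11.309 cm

11.3 cm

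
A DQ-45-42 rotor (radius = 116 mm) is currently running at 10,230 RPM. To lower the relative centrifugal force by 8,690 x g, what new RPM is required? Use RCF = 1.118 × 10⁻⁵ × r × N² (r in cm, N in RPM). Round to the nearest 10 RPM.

≈ 6140 RPM

r = 116 mm = 11.6 cm
Current RCF = 1.118 × 10⁻⁵ × 11.6 × (10230)² = 1.118 × 10⁻⁵ × 11.6 × 104,652,900 ≈ 13,572.2 × g
Target RCF = 13,572.2 − 8,690 = 4,882.2 × g
N² = 4,882.2 / (12.9688 × 10⁻⁵) = 37,645,734
N ≈ √37,645,734 ≈ 6,135.6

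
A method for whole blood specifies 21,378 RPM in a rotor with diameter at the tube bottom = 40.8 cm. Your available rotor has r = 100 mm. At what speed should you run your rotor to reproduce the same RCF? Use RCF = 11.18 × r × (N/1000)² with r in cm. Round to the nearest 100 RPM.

≈ 30500 RPM

Original rotor: r = 40.8 / 2 = 20.4 cm
RCF = 11.18 × r × (N/1000)²
RCF_original = 11.18 × 20.4 × (21.378)² = 11.18 × 20.4 × 457.018884 ≈ 104,233.2 × g
Your rotor: r = 100 mm = 10.0 cm
104,233.2 = 11.18 × 10 × (N/1000)²
(N/1000)² = 104,233.2 / 111.8 = 932.3184
N = 1000 × √932.3184 ≈ 30,533.9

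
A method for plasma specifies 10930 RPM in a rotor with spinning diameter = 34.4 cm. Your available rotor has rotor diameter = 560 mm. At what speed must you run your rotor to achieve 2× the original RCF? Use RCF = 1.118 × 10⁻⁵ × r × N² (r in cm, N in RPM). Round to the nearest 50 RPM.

Original rotor: r = 34.4 / 2 = 17.2 cm
RCF_original = 1.118 × 10⁻⁵ × 17.2 × (10930)² = 1.118 × 10⁻⁵ × 17.2 × 119,464,900 ≈ 22,972.6 × g
Target RCF = 2 × 22,972.6 ≈ 45,945.2 × g
Your rotor: r = 560 mm / 2 = 280 mm = 28 cm
45,945.2 = 1.118 × 10⁻⁵ × 28 × N²
N² = 45,945.2 / (31.304 × 10⁻⁵) = 146,771,020
N ≈ √146,771,020 ≈ 12,114.9

≈ 12100 RPM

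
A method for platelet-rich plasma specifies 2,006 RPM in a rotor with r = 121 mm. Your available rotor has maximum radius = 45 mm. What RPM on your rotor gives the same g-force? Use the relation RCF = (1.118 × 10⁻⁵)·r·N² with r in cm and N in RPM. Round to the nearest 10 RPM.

Original rotor: r = 121 mm = 12.1 cm
RCF_original = 1.118 × 10⁻⁵ × 12.1 × (2006)² = 1.118 × 10⁻⁵ × 12.1 × 4,024,036 ≈ 544.4 × g
Your rotor: r = 45 mm = 4.5 cm
544.4 = 1.118 × 10⁻⁵ × 4.5 × N²
N² = 544.4 / (5.031 × 10⁻⁵) = 10,820,910
N ≈ √10,820,910 ≈ 3,289.5

≈ 3290 RPM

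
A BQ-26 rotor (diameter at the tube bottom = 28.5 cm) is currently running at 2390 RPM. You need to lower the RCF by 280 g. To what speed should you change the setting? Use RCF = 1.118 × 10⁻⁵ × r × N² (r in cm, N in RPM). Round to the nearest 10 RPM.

1990 RPM

r = 28.5 / 2 = 14.25 cm
Current RCF = 1.118 × 10⁻⁵ × 14.25 × (2390)² = 1.118 × 10⁻⁵ × 14.25 × 5,712,100 ≈ 910 × g
Target RCF = 910 − 280 = 630 × g
N² = 630 / (15.9315 × 10⁻⁵) = 3,954,430
N ≈ √3,954,430 ≈ 1,988.6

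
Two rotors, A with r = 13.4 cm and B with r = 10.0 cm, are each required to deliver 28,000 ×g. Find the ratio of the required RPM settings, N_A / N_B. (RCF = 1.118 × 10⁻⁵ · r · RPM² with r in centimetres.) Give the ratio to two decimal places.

0.86

At fixed RCF, N ∝ 1/√r, so N_A/N_B = √(r_B/r_A) = √(10.0/13.4) = √0.746269 = 0.8639.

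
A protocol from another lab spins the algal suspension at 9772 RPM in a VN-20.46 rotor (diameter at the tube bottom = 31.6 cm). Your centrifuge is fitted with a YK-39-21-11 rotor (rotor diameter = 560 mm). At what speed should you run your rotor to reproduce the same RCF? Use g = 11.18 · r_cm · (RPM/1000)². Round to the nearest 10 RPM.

Original rotor: r = 31.6 / 2 = 15.8 cm
RCF_original = 11.18 × 15.8 × (9.772)² = 11.18 × 15.8 × 95.491984 ≈ 16,868.1 × g
Your rotor: r = 560 mm / 2 = 280 mm = 28 cm
16,868.1 = 11.18 × 28 × (N/1000)²
(N/1000)² = 16,868.1 / 313.04 = 53.88481
N = 1000 × √53.88481 ≈ 7,340.6

7340 RPM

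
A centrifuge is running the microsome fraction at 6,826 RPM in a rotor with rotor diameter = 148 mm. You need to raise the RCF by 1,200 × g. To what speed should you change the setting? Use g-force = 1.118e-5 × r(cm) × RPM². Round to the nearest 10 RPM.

r = 148 mm / 2 = 74 mm = 7.4 cm
Current RCF = 1.118 × 10⁻⁵ × 7.4 × (6826)² = 1.118 × 10⁻⁵ × 7.4 × 46,594,276 ≈ 3,854.8 × g
Target RCF = 3,854.8 + 1,200 = 5,054.8 × g
N² = 5,054.8 / (8.2732 × 10⁻⁵) = 61,098,487
N ≈ √61,098,487 ≈ 7,816.6

≈ 7820 RPM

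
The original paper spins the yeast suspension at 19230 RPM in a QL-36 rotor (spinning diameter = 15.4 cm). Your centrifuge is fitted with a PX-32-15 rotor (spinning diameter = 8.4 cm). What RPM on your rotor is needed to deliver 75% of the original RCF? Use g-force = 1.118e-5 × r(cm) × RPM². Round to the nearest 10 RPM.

22550 RPM

Original rotor: r = 15.4 / 2 = 7.7 cm
RCF = 1.118 × 10⁻⁵ × r × N²
RCF_original = 1.118 × 10⁻⁵ × 7.7 × (19230)² = 1.118 × 10⁻⁵ × 7.7 × 369,792,900 ≈ 31,834 × g
Target RCF = 0.75 × 31,834 ≈ 23,875.5 × g
Your rotor: r = 8.4 / 2 = 4.2 cm
23,875.5 = 1.118 × 10⁻⁵ × 4.2 × N²
N² = 23,875.5 / (4.6956 × 10⁻⁵) = 508,465,372
N ≈ √508,465,372 ≈ 22,549.2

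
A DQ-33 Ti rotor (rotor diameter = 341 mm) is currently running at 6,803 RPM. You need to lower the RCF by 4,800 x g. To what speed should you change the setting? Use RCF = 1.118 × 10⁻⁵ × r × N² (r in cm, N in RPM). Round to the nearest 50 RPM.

4600 RPM

r = 341 mm / 2 = 170.5 mm = 17.05 cm
Current RCF = 1.118 × 10⁻⁵ × 17.05 × (6803)² = 1.118 × 10⁻⁵ × 17.05 × 46,280,809 ≈ 8,822 × g
Target RCF = 8,822 − 4,800 = 4,022 × g
N² = 4,022 / (19.0619 × 10⁻⁵) = 21,099,681
N ≈ √21,099,681 ≈ 4,593.4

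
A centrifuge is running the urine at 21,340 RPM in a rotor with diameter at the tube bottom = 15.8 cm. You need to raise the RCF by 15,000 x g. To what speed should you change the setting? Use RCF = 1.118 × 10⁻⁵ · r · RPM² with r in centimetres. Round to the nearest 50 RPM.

r = 15.8 / 2 = 7.9 cm
Current RCF = 1.118 × 10⁻⁵ × 7.9 × (21340)² = 1.118 × 10⁻⁵ × 7.9 × 455,395,600 ≈ 40,221.5 × g
Target RCF = 40,221.5 + 15,000 = 55,221.5 × g
N² = 55,221.5 / (8.8322 × 10⁻⁵) = 625,229,275
N ≈ √625,229,275 ≈ 25,004.6

≈ 25000 RPM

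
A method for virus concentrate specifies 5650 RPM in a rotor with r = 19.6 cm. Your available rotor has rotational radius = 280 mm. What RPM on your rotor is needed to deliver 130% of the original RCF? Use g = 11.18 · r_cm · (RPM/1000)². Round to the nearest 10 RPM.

5390 RPM

RCF = 11.18 × r × (N/1000)²
RCF_original = 11.18 × 19.6 × (5.65)² = 11.18 × 19.6 × 31.9225 ≈ 6,995.1 × g
Target RCF = 1.3 × 6,995.1 ≈ 9,093.6 × g
Your rotor: r = 280 mm = 28.0 cm
9,093.6 = 11.18 × 28 × (N/1000)²
(N/1000)² = 9,093.6 / 313.04 = 29.04932
N = 1000 × √29.04932 ≈ 5,389.7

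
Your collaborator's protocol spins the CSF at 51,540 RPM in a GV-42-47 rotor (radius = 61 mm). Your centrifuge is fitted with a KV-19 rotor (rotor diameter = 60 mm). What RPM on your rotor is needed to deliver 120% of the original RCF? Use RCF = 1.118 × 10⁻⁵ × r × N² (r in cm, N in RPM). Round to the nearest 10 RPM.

Original rotor: r = 61 mm = 6.1 cm
RCF = 1.118 × 10⁻⁵ × r × N²
RCF_original = 1.118 × 10⁻⁵ × 6.1 × (51540)² = 1.118 × 10⁻⁵ × 6.1 × 2,656,371,600 ≈ 181,159.2 × g
Target RCF = 1.2 × 181,159.2 ≈ 217,391 × g
Your rotor: r = 60 mm / 2 = 30 mm = 3 cm
217,391 = 1.118 × 10⁻⁵ × 3 × N²
N² = 217,391 / (3.354 × 10⁻⁵) = 6,481,544,425
N ≈ √6,481,544,425 ≈ 80,508.0

80510 RPM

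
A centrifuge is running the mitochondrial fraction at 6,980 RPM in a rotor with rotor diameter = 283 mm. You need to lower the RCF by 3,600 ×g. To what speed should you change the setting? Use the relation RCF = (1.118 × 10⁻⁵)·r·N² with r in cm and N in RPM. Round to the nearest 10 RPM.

5100 RPM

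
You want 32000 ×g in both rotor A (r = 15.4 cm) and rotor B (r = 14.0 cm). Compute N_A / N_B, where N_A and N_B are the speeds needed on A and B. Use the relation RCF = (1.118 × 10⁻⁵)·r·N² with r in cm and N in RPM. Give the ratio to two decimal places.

0.95

At fixed RCF, N ∝ 1/√r, so N_A/N_B = √(r_B/r_A) = √(14.0/15.4) = √0.909091 = 0.9535.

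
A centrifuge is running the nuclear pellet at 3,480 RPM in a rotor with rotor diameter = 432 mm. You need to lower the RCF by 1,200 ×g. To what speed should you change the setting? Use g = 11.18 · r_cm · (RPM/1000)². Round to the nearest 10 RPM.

r = 432 mm / 2 = 216 mm = 21.6 cm
Current RCF = 11.18 × 21.6 × (3.48)² = 11.18 × 21.6 × 12.1104 ≈ 2,924.5 × g
Target RCF = 2,924.5 − 1,200 = 1,724.5 × g
(N/1000)² = 1,724.5 / 241.488 = 7.141142
N = 1000 × √7.141142 ≈ 2,672.3

N₂ ≈ 2670 RPM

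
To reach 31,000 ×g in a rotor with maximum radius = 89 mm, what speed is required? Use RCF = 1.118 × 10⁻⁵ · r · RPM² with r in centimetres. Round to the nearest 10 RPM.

r = 89 mm = 8.9 cm
RCF = 1.118 × 10⁻⁵ × r × N²
31,000 = 1.118 × 10⁻⁵ × 8.9 × N²
N² = 31,000 / (9.9502 × 10⁻⁵) = 311,551,527
N ≈ √311,551,527 ≈ 17,650.8

17650 RPM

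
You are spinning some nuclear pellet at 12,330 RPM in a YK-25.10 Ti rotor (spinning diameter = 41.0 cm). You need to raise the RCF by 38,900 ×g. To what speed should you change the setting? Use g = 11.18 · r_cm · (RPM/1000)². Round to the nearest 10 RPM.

≈ 17940 RPM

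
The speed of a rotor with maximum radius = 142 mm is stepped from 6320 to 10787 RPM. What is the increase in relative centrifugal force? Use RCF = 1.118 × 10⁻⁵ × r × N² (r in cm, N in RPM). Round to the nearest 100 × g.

12100 ×g

r = 142 mm = 14.2 cm
RCF₁ = 1.118 × 10⁻⁵ × 14.2 × (6320)² = 1.118 × 10⁻⁵ × 14.2 × 39,942,400 ≈ 6,341.1 × g
RCF₂ = 1.118 × 10⁻⁵ × 14.2 × (10787)² = 1.118 × 10⁻⁵ × 14.2 × 116,359,369 ≈ 18,472.7 × g
Increase = 18,472.7 − 6,341.1 = 12,131.6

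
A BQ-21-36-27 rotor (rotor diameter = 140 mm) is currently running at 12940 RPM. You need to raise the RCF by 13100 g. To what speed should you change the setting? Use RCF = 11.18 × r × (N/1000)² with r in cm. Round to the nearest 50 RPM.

N₂ ≈ 18300 RPM

r = 140 mm / 2 = 70 mm = 7 cm
Current RCF = 11.18 × 7 × (12.94)² = 11.18 × 7 × 167.4436 ≈ 13,104.1 × g
Target RCF = 13,104.1 + 13,100 = 26,204.1 × g
(N/1000)² = 26,204.1 / 78.26 = 334.8339
N = 1000 × √334.8339 ≈ 18,298.5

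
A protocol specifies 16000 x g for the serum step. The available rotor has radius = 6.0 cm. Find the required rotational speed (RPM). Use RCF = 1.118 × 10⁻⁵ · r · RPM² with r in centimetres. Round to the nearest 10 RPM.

N ≈ 15440 RPM

16,000 = 1.118 × 10⁻⁵ × 6 × N²
N² = 16,000 / (6.708 × 10⁻⁵) = 238,521,169
N ≈ √238,521,169 ≈ 15,444.1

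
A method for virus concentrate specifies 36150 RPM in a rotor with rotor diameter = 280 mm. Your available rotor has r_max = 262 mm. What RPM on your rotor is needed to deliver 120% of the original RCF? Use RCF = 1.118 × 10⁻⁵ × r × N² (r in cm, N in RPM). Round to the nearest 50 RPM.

28950 RPM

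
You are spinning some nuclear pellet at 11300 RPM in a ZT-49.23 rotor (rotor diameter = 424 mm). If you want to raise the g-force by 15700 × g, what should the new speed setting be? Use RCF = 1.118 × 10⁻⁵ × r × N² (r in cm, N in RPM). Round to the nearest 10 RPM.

r = 424 mm / 2 = 212 mm = 21.2 cm
Current RCF = 1.118 × 10⁻⁵ × 21.2 × (11300)² = 1.118 × 10⁻⁵ × 21.2 × 127,690,000 ≈ 30,264.6 × g
Target RCF = 30,264.6 + 15,700 = 45,964.6 × g
N² = 45,964.6 / (23.7016 × 10⁻⁵) = 193,930,368
N ≈ √193,930,368 ≈ 13,925.9

≈ 13930 RPM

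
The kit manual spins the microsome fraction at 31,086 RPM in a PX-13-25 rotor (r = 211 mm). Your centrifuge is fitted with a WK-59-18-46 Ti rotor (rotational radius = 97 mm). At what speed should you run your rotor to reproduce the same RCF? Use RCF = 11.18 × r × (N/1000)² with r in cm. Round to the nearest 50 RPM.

Original rotor: r = 211 mm = 21.1 cm
RCF_original = 11.18 × 21.1 × (31.086)² = 11.18 × 21.1 × 966.339396 ≈ 227,957.5 × g
Your rotor: r = 97 mm = 9.7 cm
227,957.5 = 11.18 × 9.7 × (N/1000)²
(N/1000)² = 227,957.5 / 108.446 = 2102.037
N = 1000 × √2102.037 ≈ 45,848.0

45850 RPM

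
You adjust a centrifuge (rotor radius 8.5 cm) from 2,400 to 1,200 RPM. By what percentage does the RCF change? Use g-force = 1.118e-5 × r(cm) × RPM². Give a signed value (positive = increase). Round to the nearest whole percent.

RCF ∝ N², so the ratio is (1200/2400)² = (0.500000)² = 0.2500.
Change = 0.2500 − 1 = -0.7500 → -75.0%.

-75%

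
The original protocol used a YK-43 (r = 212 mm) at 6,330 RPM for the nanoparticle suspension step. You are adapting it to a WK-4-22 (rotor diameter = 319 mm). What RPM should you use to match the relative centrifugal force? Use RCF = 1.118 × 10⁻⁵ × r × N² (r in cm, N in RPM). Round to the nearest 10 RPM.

≈ 7300 RPM

Original rotor: r = 212 mm = 21.2 cm
RCF_original = 1.118 × 10⁻⁵ × 21.2 × (6330)² = 1.118 × 10⁻⁵ × 21.2 × 40,068,900 ≈ 9,497 × g
Your rotor: r = 319 mm / 2 = 159.5 mm = 15.95 cm
9,497 = 1.118 × 10⁻⁵ × 15.95 × N²
N² = 9,497 / (17.8321 × 10⁻⁵) = 53,257,889
N ≈ √53,257,889 ≈ 7,297.8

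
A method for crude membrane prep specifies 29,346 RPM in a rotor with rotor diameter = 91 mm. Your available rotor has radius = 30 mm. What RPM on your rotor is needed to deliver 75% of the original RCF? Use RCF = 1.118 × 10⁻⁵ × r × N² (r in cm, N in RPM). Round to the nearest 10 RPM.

≈ 31300 RPM

Original rotor: r = 91 mm / 2 = 45.5 mm = 4.55 cm
RCF_original = 1.118 × 10⁻⁵ × 4.55 × (29346)² = 1.118 × 10⁻⁵ × 4.55 × 861,187,716 ≈ 43,807.8 × g
Target RCF = 0.75 × 43,807.8 ≈ 32,855.9 × g
Your rotor: r = 30 mm = 3.0 cm
32,855.9 = 1.118 × 10⁻⁵ × 3 × N²
N² = 32,855.9 / (3.354 × 10⁻⁵) = 979,603,459
N ≈ √979,603,459 ≈ 31,298.6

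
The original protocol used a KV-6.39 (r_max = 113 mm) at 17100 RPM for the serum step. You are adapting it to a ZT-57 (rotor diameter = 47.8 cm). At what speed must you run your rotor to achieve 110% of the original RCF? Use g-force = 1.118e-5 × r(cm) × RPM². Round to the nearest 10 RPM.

12330 RPM

Original rotor: r = 113 mm = 11.3 cm
RCF_original = 1.118 × 10⁻⁵ × 11.3 × (17100)² = 1.118 × 10⁻⁵ × 11.3 × 292,410,000 ≈ 36,941.3 × g
Target RCF = 1.1 × 36,941.3 ≈ 40,635.4 × g
Your rotor: r = 47.8 / 2 = 23.9 cm
40,635.4 = 1.118 × 10⁻⁵ × 23.9 × N²
N² = 40,635.4 / (26.7202 × 10⁻⁵) = 152,077,455
N ≈ √152,077,455 ≈ 12,332.0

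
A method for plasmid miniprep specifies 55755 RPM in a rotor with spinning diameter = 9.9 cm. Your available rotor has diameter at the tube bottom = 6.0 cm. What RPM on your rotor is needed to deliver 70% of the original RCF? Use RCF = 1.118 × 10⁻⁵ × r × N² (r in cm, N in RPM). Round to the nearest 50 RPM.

Original rotor: r = 9.9 / 2 = 4.95 cm
RCF_original = 1.118 × 10⁻⁵ × 4.95 × (55755)² = 1.118 × 10⁻⁵ × 4.95 × 3,108,620,025 ≈ 172,034.1 × g
Target RCF = 0.7 × 172,034.1 ≈ 120,423.9 × g
Your rotor: r = 6.0 / 2 = 3 cm
120,423.9 = 1.118 × 10⁻⁵ × 3 × N²
N² = 120,423.9 / (3.354 × 10⁻⁵) = 3,590,456,172
N ≈ √3,590,456,172 ≈ 59,920.4

≈ 59900 RPM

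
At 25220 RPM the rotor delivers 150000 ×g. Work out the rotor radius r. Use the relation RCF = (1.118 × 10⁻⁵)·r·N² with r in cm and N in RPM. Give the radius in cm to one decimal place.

≈ 21.1 cm

150000 = 1.118 × 10⁻⁵ × r × (25220)²
r = 150000 / (1.118 × 10⁻⁵ × 636,048,400) = 150000 / 7111.021 ≈ 21.094 cm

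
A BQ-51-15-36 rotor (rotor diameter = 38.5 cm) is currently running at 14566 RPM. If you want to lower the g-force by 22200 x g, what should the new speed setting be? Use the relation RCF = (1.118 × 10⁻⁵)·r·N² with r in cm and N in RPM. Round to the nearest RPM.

N₂ ≈ 10441 RPM

r = 38.5 / 2 = 19.25 cm
Current RCF = 1.118 × 10⁻⁵ × 19.25 × (14566)² = 1.118 × 10⁻⁵ × 19.25 × 212,168,356 ≈ 45,661.8 × g
Target RCF = 45,661.8 − 22,200 = 23,461.8 × g
N² = 23,461.8 / (21.5215 × 10⁻⁵) = 109,015,636
N ≈ √109,015,636 ≈ 10,441.1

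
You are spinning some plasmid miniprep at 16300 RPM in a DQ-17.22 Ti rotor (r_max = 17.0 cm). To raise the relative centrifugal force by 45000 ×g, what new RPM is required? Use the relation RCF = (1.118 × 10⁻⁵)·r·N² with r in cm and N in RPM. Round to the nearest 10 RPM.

22420 RPM

Current RCF = 1.118 × 10⁻⁵ × 17 × (16300)² = 1.118 × 10⁻⁵ × 17 × 265,690,000 ≈ 50,497 × g
Target RCF = 50,497 + 45,000 = 95,497 × g
N² = 95,497 / (19.006 × 10⁻⁵) = 502,457,119
N ≈ √502,457,119 ≈ 22,415.6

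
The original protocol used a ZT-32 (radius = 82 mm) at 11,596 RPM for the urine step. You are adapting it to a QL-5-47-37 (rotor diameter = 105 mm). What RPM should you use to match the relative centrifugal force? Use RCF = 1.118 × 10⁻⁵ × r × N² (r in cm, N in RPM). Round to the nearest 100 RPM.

14500 RPM

Original rotor: r = 82 mm = 8.2 cm
RCF_original = 1.118 × 10⁻⁵ × 8.2 × (11596)² = 1.118 × 10⁻⁵ × 8.2 × 134,467,216 ≈ 12,327.4 × g
Your rotor: r = 105 mm / 2 = 52.5 mm = 5.25 cm
12,327.4 = 1.118 × 10⁻⁵ × 5.25 × N²
N² = 12,327.4 / (5.8695 × 10⁻⁵) = 210,024,704
N ≈ √210,024,704 ≈ 14,492.2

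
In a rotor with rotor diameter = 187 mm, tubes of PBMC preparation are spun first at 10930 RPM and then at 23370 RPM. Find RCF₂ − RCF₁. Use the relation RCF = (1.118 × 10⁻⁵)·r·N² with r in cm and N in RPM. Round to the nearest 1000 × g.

r = 187 mm / 2 = 93.5 mm = 9.35 cm
RCF₁ = 1.118 × 10⁻⁵ × 9.35 × (10930)² = 1.118 × 10⁻⁵ × 9.35 × 119,464,900 ≈ 12,488 × g
RCF₂ = 1.118 × 10⁻⁵ × 9.35 × (23370)² = 1.118 × 10⁻⁵ × 9.35 × 546,156,900 ≈ 57,091.4 × g
Increase = 57,091.4 − 12,488 = 44,603.4

≈ 45000 ×g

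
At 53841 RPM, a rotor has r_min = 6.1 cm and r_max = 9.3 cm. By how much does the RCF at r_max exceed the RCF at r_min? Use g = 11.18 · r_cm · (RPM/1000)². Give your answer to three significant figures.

104000 ×g

RCF_max = 11.18 × 9.3 × (53.841)² = 11.18 × 9.3 × 2,898.853281 ≈ 301,405.4 × g
RCF_min = 11.18 × 6.1 × (53.841)² = 11.18 × 6.1 × 2,898.853281 ≈ 197,696 × g
ΔRCF = 301,405.4 − 197,696 = 103,709.4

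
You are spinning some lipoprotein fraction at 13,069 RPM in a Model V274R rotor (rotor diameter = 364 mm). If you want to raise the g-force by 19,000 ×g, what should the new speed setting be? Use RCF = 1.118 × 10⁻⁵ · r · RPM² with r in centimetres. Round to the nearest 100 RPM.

16300 RPM

r = 364 mm / 2 = 182 mm = 18.2 cm
Current RCF = 1.118 × 10⁻⁵ × 18.2 × (13069)² = 1.118 × 10⁻⁵ × 18.2 × 170,798,761 ≈ 34,753.4 × g
Target RCF = 34,753.4 + 19,000 = 53,753.4 × g
N² = 53,753.4 / (20.3476 × 10⁻⁵) = 264,175,628
N ≈ √264,175,628 ≈ 16,253.5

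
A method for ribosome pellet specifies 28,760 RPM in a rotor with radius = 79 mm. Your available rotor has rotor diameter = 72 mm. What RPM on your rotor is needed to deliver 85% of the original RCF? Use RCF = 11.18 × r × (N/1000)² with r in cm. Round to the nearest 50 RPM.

39300 RPM

Original rotor: r = 79 mm = 7.9 cm
RCF = 11.18 × r × (N/1000)²
RCF_original = 11.18 × 7.9 × (28.76)² = 11.18 × 7.9 × 827.1376 ≈ 73,054.4 × g
Target RCF = 0.85 × 73,054.4 ≈ 62,096.2 × g
Your rotor: r = 72 mm / 2 = 36 mm = 3.6 cm
62,096.2 = 11.18 × 3.6 × (N/1000)²
(N/1000)² = 62,096.2 / 40.248 = 1542.839
N = 1000 × √1542.839 ≈ 39,279.0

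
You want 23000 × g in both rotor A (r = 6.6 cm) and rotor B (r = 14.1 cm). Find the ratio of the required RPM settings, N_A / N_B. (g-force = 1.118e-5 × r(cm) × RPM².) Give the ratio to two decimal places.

1.46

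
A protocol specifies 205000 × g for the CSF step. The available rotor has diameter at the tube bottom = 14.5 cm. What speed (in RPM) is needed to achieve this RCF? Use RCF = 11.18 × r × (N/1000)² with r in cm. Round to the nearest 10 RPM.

≈ 50290 RPM

r = 14.5 / 2 = 7.25 cm
RCF = 11.18 × r × (N/1000)²
205,000 = 11.18 × 7.25 × (N/1000)²
(N/1000)² = 205,000 / 81.055 = 2529.147
N = 1000 × √2529.147 ≈ 50,290.6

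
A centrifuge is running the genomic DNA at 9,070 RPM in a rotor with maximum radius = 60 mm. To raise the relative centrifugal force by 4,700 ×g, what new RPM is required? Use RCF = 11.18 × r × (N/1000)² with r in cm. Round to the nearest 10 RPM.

r = 60 mm = 6.0 cm
Current RCF = 11.18 × 6 × (9.07)² = 11.18 × 6 × 82.2649 ≈ 5,518.3 × g
Target RCF = 5,518.3 + 4,700 = 10,218.3 × g
(N/1000)² = 10,218.3 / 67.08 = 152.3301
N = 1000 × √152.3301 ≈ 12,342.2

≈ 12340 RPM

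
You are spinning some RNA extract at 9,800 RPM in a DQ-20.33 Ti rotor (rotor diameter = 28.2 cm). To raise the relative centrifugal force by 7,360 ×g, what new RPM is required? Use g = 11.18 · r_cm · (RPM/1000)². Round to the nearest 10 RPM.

N₂ ≈ 11950 RPM

r = 28.2 / 2 = 14.1 cm
Current RCF = 11.18 × 14.1 × (9.8)² = 11.18 × 14.1 × 96.04 ≈ 15,139.6 × g
Target RCF = 15,139.6 + 7,360 = 22,499.6 × g
(N/1000)² = 22,499.6 / 157.638 = 142.7295
N = 1000 × √142.7295 ≈ 11,946.9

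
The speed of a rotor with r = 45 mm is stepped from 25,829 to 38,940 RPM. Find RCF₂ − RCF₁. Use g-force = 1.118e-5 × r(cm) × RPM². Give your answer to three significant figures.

≈ 42700 g

r = 45 mm = 4.5 cm
RCF₁ = 1.118 × 10⁻⁵ × 4.5 × (25829)² = 1.118 × 10⁻⁵ × 4.5 × 667,137,241 ≈ 33,563.7 × g
RCF₂ = 1.118 × 10⁻⁵ × 4.5 × (38940)² = 1.118 × 10⁻⁵ × 4.5 × 1,516,323,600 ≈ 76,286.2 × g
Increase = 76,286.2 − 33,563.7 = 42,722.5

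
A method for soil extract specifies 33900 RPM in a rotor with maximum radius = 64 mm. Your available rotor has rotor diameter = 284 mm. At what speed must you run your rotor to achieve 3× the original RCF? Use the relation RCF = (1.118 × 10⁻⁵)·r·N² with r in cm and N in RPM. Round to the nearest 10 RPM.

≈ 39420 RPM

Original rotor: r = 64 mm = 6.4 cm
RCF = 1.118 × 10⁻⁵ × r × N²
RCF_original = 1.118 × 10⁻⁵ × 6.4 × (33900)² = 1.118 × 10⁻⁵ × 6.4 × 1,149,210,000 ≈ 82,228.3 × g
Target RCF = 3 × 82,228.3 ≈ 246,684.9 × g
Your rotor: r = 284 mm / 2 = 142 mm = 14.2 cm
246,684.9 = 1.118 × 10⁻⁵ × 14.2 × N²
N² = 246,684.9 / (15.8756 × 10⁻⁵) = 1,553,861,901
N ≈ √1,553,861,901 ≈ 39,419.1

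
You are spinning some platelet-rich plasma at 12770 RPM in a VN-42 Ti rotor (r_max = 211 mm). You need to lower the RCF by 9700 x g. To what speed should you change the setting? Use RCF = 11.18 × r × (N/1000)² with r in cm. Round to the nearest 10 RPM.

r = 211 mm = 21.1 cm
Current RCF = 11.18 × 21.1 × (12.77)² = 11.18 × 21.1 × 163.0729 ≈ 38,468.6 × g
Target RCF = 38,468.6 − 9,700 = 28,768.6 × g
(N/1000)² = 28,768.6 / 235.898 = 121.9536
N = 1000 × √121.9536 ≈ 11,043.3

11040 RPM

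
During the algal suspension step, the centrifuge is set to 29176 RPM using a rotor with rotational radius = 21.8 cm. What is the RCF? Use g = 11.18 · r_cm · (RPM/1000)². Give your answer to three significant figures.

RCF = 11.18 × 21.8 × (29.176)² = 11.18 × 21.8 × 851.238976 ≈ 207,467.4 × g

RCF ≈ 207000 ×g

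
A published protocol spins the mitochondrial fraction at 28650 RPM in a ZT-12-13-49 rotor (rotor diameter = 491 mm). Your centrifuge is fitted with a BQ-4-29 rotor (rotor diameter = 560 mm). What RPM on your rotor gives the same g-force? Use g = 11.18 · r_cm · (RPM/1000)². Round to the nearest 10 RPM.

26830 RPM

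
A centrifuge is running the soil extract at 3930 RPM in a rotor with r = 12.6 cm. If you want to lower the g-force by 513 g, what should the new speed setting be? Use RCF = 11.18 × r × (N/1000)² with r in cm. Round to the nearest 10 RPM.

≈ 3440 RPM

Current RCF = 11.18 × 12.6 × (3.93)² = 11.18 × 12.6 × 15.4449 ≈ 2,175.7 × g
Target RCF = 2,175.7 − 513 = 1,662.7 × g
(N/1000)² = 1,662.7 / 140.868 = 11.80325
N = 1000 × √11.80325 ≈ 3,435.6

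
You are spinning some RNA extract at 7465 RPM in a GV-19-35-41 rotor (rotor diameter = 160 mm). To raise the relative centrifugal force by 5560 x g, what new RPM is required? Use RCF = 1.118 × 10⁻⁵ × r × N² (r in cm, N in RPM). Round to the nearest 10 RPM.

r = 160 mm / 2 = 80 mm = 8 cm
Current RCF = 1.118 × 10⁻⁵ × 8 × (7465)² = 1.118 × 10⁻⁵ × 8 × 55,726,225 ≈ 4,984.2 × g
Target RCF = 4,984.2 + 5,560 = 10,544.2 × g
N² = 10,544.2 / (8.944 × 10⁻⁵) = 117,891,324
N ≈ √117,891,324 ≈ 10,857.8

10860 RPM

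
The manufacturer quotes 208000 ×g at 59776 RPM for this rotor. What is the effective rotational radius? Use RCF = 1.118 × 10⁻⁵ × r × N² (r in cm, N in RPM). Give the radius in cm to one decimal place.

208000 = 1.118 × 10⁻⁵ × r × (59776)²
r = 208000 / (1.118 × 10⁻⁵ × 3,573,170,176) = 208000 / 39948.04 ≈ 5.207 cm

r ≈ 5.2 cm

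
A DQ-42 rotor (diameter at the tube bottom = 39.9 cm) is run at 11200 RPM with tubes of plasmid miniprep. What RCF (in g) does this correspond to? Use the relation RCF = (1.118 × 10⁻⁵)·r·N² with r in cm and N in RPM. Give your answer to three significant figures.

RCF ≈ 28000 g

r = 39.9 / 2 = 19.95 cm
RCF = 1.118 × 10⁻⁵ × 19.95 × (11200)² = 1.118 × 10⁻⁵ × 19.95 × 125,440,000 ≈ 27,978.3 × g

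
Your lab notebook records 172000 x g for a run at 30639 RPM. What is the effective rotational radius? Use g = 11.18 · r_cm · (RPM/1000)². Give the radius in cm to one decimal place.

r ≈ 16.4 cm

172000 = 11.18 × r × (30.639)²
r = 172000 / (11.18 × 938.748321) = 172000 / 10495.21 ≈ 16.388 cm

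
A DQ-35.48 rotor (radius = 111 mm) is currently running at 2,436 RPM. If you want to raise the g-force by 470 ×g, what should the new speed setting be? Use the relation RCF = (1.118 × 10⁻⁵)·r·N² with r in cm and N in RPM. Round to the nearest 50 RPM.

N₂ ≈ 3100 RPM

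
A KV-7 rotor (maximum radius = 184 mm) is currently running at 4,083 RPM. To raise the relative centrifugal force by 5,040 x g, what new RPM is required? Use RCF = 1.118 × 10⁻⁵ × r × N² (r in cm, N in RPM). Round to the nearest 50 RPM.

r = 184 mm = 18.4 cm
Current RCF = 1.118 × 10⁻⁵ × 18.4 × (4083)² = 1.118 × 10⁻⁵ × 18.4 × 16,670,889 ≈ 3,429.4 × g
Target RCF = 3,429.4 + 5,040 = 8,469.4 × g
N² = 8,469.4 / (20.5712 × 10⁻⁵) = 41,171,152
N ≈ √41,171,152 ≈ 6,416.5

≈ 6400 RPM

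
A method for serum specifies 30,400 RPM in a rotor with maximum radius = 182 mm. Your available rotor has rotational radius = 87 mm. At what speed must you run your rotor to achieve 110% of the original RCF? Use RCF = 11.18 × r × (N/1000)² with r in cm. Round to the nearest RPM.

46115 RPM

Original rotor: r = 182 mm = 18.2 cm
RCF_original = 11.18 × 18.2 × (30.4)² = 11.18 × 18.2 × 924.16 ≈ 188,044.4 × g
Target RCF = 1.1 × 188,044.4 ≈ 206,848.8 × g
Your rotor: r = 87 mm = 8.7 cm
206,848.8 = 11.18 × 8.7 × (N/1000)²
(N/1000)² = 206,848.8 / 97.266 = 2126.63
N = 1000 × √2126.63 ≈ 46,115.4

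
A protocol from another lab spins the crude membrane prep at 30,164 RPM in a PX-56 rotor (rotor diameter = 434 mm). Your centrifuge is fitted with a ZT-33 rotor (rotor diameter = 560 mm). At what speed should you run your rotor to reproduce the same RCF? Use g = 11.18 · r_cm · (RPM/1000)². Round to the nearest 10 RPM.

≈ 26550 RPM

Original rotor: r = 434 mm / 2 = 217 mm = 21.7 cm
RCF = 11.18 × r × (N/1000)²
RCF_original = 11.18 × 21.7 × (30.164)² = 11.18 × 21.7 × 909.866896 ≈ 220,739.2 × g
Your rotor: r = 560 mm / 2 = 280 mm = 28 cm
220,739.2 = 11.18 × 28 × (N/1000)²
(N/1000)² = 220,739.2 / 313.04 = 705.1469
N = 1000 × √705.1469 ≈ 26,554.6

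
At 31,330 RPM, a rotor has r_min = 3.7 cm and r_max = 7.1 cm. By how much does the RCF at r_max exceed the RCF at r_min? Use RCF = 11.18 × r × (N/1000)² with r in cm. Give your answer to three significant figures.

37300 x g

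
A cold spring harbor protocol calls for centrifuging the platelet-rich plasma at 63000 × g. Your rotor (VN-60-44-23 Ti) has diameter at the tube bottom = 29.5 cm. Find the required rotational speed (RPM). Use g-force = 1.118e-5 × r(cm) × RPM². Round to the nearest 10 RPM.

19550 RPM

r = 29.5 / 2 = 14.75 cm
RCF = 1.118 × 10⁻⁵ × r × N²
63,000 = 1.118 × 10⁻⁵ × 14.75 × N²
N² = 63,000 / (16.4905 × 10⁻⁵) = 382,038,143
N ≈ √382,038,143 ≈ 19,545.8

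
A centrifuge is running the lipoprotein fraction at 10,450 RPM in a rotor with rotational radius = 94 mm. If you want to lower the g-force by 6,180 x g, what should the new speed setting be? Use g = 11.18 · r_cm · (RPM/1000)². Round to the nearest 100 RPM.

N₂ ≈ 7100 RPM

r = 94 mm = 9.4 cm
Current RCF = 11.18 × 9.4 × (10.45)² = 11.18 × 9.4 × 109.2025 ≈ 11,476.3 × g
Target RCF = 11,476.3 − 6,180 = 5,296.3 × g
(N/1000)² = 5,296.3 / 105.092 = 50.3968
N = 1000 × √50.3968 ≈ 7,099.1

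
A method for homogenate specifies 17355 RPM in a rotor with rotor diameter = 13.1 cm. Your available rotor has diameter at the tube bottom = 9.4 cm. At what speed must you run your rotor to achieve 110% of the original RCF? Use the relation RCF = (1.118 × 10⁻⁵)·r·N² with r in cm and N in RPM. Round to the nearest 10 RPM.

≈ 21490 RPM

Original rotor: r = 13.1 / 2 = 6.55 cm
RCF_original = 1.118 × 10⁻⁵ × 6.55 × (17355)² = 1.118 × 10⁻⁵ × 6.55 × 301,196,025 ≈ 22,056.3 × g
Target RCF = 1.1 × 22,056.3 ≈ 24,261.9 × g
Your rotor: r = 9.4 / 2 = 4.7 cm
24,261.9 = 1.118 × 10⁻⁵ × 4.7 × N²
N² = 24,261.9 / (5.2546 × 10⁻⁵) = 461,726,868
N ≈ √461,726,868 ≈ 21,487.8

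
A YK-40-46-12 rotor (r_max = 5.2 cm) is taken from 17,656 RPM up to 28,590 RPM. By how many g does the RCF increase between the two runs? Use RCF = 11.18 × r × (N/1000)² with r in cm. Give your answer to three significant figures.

29400 g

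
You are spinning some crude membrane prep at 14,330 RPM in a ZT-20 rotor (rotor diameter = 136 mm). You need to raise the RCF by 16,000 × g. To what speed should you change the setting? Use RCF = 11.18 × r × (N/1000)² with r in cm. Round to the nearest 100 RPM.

r = 136 mm / 2 = 68 mm = 6.8 cm
Current RCF = 11.18 × 6.8 × (14.33)² = 11.18 × 6.8 × 205.3489 ≈ 15,611.4 × g
Target RCF = 15,611.4 + 16,000 = 31,611.4 × g
(N/1000)² = 31,611.4 / 76.024 = 415.8082
N = 1000 × √415.8082 ≈ 20,391.4

N₂ ≈ 20400 RPM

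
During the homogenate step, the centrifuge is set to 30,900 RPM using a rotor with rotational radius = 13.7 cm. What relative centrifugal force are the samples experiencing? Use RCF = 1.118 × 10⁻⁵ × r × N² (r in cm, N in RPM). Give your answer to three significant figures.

≈ 146000 × g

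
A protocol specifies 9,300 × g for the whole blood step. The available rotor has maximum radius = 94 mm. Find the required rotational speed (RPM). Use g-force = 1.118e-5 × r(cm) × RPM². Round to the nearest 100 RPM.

9400 RPM

r = 94 mm = 9.4 cm
RCF = 1.118 × 10⁻⁵ × r × N²
9,300 = 1.118 × 10⁻⁵ × 9.4 × N²
N² = 9,300 / (10.5092 × 10⁻⁵) = 88,493,891
N ≈ √88,493,891 ≈ 9,407.1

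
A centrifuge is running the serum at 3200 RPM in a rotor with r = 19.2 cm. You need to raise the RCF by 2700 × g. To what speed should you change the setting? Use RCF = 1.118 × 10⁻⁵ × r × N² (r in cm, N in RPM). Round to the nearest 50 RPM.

≈ 4800 RPM

Current RCF = 1.118 × 10⁻⁵ × 19.2 × (3200)² = 1.118 × 10⁻⁵ × 19.2 × 10,240,000 ≈ 2,198.1 × g
Target RCF = 2,198.1 + 2,700 = 4,898.1 × g
N² = 4,898.1 / (21.4656 × 10⁻⁵) = 22,818,370
N ≈ √22,818,370 ≈ 4,776.9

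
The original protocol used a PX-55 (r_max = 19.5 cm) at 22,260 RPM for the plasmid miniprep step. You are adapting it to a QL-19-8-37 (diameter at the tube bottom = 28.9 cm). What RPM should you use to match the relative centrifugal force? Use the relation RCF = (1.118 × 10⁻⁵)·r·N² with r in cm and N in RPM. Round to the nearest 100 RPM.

≈ 25900 RPM

RCF_original = 1.118 × 10⁻⁵ × 19.5 × (22260)² = 1.118 × 10⁻⁵ × 19.5 × 495,507,600 ≈ 108,025.6 × g
Your rotor: r = 28.9 / 2 = 14.45 cm
108,025.6 = 1.118 × 10⁻⁵ × 14.45 × N²
N² = 108,025.6 / (16.1551 × 10⁻⁵) = 668,678,003
N ≈ √668,678,003 ≈ 25,858.8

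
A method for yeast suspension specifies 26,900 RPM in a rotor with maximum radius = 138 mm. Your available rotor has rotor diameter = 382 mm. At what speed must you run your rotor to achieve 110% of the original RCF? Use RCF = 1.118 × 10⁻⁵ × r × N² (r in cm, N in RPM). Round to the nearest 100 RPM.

24000 RPM

Original rotor: r = 138 mm = 13.8 cm
RCF_original = 1.118 × 10⁻⁵ × 13.8 × (26900)² = 1.118 × 10⁻⁵ × 13.8 × 723,610,000 ≈ 111,641.4 × g
Target RCF = 1.1 × 111,641.4 ≈ 122,805.5 × g
Your rotor: r = 382 mm / 2 = 191 mm = 19.1 cm
122,805.5 = 1.118 × 10⁻⁵ × 19.1 × N²
N² = 122,805.5 / (21.3538 × 10⁻⁵) = 575,099,046
N ≈ √575,099,046 ≈ 23,981.2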